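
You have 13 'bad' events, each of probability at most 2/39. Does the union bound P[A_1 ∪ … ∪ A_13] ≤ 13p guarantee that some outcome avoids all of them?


Union bound: P[∪_{i=1}^{13} A_i] ≤ Σ_i P[A_i] ≤ 13·p = 13·(2/39) = 2/3.
Numerically: 2/3 ≈ 0.66667.
Is 2/3 < 1? YES.
Since P[∪ A_i] ≤ 2/3 < 1, the complement has P[∩ A_i^c] ≥ 1 − 2/3 = 1/3 > 0, so some outcome avoids every A_i.

13·p = 2/3 ≈ 0.66667; existence CERTIFIED by the union bound.


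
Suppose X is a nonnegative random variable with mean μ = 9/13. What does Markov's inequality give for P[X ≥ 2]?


μ = E[X] = 9/13, a = 2.
Markov: P[X ≥ 2] ≤ μ/a = (9/13)/2 = 9/26.
Numerically: ≈ 0.346154.
(Since a = 2 > μ = 0.692308, the bound 9/26 is < 1 and informative.)

P[X ≥ 2] ≤ 9/26 ≈ 0.346154.


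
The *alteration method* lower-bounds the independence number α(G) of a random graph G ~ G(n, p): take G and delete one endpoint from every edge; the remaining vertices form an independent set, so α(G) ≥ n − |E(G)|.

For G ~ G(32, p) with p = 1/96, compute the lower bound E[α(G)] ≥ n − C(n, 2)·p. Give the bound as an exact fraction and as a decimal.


E[|E(G)|] = C(32, 2)·p = 496 · (1/96) = 31/6.
E[α(G)] ≥ n − E[|E(G)|] = 32 − 31/6 = 161/6.
Numerically: ≈ 26.8333.
(This is only a lower bound; the true E[α(G)] may be larger.)

E[α(G)] ≥ 161/6 ≈ 26.8333.


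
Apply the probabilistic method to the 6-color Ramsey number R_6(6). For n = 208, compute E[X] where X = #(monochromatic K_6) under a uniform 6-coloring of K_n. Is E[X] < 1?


E[X] = C(208, 6) · 6^{1 − 15} = 104579959848 · 6^{−14} = 104579959848/78364164096.
As a reduced fraction: E[X] = 4357498327/3265173504 ≈ 1.33454.
Is E[X] < 1? NO.
Since E[X] ≥ 1, the first-moment bound is inconclusive at n = 208; it does NOT by itself certify R_6(6) > 208.

E[X] = 4357498327/3265173504 ≈ 1.33454; E[X] ≥ 1; first-moment method inconclusive here.


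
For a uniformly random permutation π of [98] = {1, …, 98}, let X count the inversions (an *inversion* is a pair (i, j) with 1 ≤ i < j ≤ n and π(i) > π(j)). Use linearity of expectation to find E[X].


Write X = Σ X_I over the C(98, 2) = 4753 pairs i < j, with X_I the indicator of one inversion.
There are 4753 indicators.
For each fixed pair i < j, the values π(i) and π(j) are two distinct elements of {1, …, 98} in uniformly random order; by symmetry P[π(i) > π(j)] = 1/2.
By linearity: E[X] = 4753 · (1/2) = C(98, 2) · (1/2) = 4753/2 = 4753/2 ≈ 2376.50000.

E[X] = 4753/2 = 2376.50000.


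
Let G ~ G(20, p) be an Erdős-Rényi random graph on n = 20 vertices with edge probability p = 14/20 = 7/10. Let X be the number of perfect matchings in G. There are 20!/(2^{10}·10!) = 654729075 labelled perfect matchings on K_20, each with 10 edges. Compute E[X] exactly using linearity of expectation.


K_20 has 20!/(2^{10}·10!) = 654729075 labelled perfect matchings.
For each such perfect matching H, let X_H = 1 if all 10 edges of H are present in G. Then P[X_H = 1] = p^{10} = (7/10)^{10} = 282475249/10000000000.
By linearity of expectation: E[X] = Σ_H E[X_H] = 654729075 · p^{10} = 654729075 · 282475249/10000000000 = 7397790339526587/400000000.
Numerically: E[X] ≈ 1.84945e+07.

E[X] = 654729075 · (7/10)^{10} = 7397790339526587/400000000 ≈ 1.84945e+07.


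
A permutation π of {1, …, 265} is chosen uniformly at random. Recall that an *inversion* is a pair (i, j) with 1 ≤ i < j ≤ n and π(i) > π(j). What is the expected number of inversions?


Write X = Σ X_I over the C(265, 2) = 34980 pairs i < j, with X_I the indicator of one inversion.
There are 34980 indicators.
For each fixed pair i < j, the values π(i) and π(j) are two distinct elements of {1, …, 265} in uniformly random order; by symmetry P[π(i) > π(j)] = 1/2.
By linearity: E[X] = 34980 · (1/2) = C(265, 2) · (1/2) = 34980/2 = 17490 ≈ 17490.000.

E[X] = 17490 = 17490.000.


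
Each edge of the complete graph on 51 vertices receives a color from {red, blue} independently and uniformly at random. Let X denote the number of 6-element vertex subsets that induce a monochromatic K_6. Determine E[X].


Let X = Σ_S X_S over the C(51, 6) = 18009460 subsets S of size 6, where X_S = 1 if the K_6 on S is monochromatic.
For a fixed S, the K_6 on S has C(6, 2) = 15 edges. P[all 15 edges red] = (1/2)^15, and likewise for blue, so P[monochromatic] = 2·(1/2)^15 = 2^{1 − 15} = 1/16384.
By linearity: E[X] = C(51, 6) · 2^{1 − 15} = 18009460 · 1/16384 = 4502365/4096.
Numerically: E[X] ≈ 1099.210205.

E[X] = C(51,6)·2^(1−C(6,2)) = 4502365/4096 ≈ 1099.210205.


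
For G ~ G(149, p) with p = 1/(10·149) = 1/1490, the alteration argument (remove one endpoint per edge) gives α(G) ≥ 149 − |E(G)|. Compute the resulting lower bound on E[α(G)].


E[|E(G)|] = C(149, 2)·p = 11026 · (1/1490) = 37/5.
E[α(G)] ≥ n − E[|E(G)|] = 149 − 37/5 = 708/5.
Numerically: ≈ 141.600.
(This is only a lower bound; the true E[α(G)] may be larger.)

E[α(G)] ≥ 708/5 ≈ 141.600.


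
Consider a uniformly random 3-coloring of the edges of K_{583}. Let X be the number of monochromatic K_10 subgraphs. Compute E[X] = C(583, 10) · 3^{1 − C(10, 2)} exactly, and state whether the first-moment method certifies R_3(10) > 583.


E[X] = C(583, 10) · 3^{1 − 45} = 1156690232601431494120 · 3^{−44} = 1156690232601431494120/984770902183611232881.
As a reduced fraction: E[X] = 1156690232601431494120/984770902183611232881 ≈ 1.17458.
Is E[X] < 1? NO.
Since E[X] ≥ 1, the first-moment bound is inconclusive at n = 583; it does NOT by itself certify R_3(10) > 583.

E[X] = 1156690232601431494120/984770902183611232881 ≈ 1.17458; E[X] ≥ 1; first-moment method inconclusive here.


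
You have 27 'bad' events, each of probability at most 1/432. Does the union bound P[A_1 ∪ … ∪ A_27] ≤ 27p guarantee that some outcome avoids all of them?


Union bound: P[∪_{i=1}^{27} A_i] ≤ Σ_i P[A_i] ≤ 27·p = 27·(1/432) = 1/16.
Numerically: 1/16 ≈ 0.062.
Is 1/16 < 1? YES.
Since P[∪ A_i] ≤ 1/16 < 1, the complement has P[∩ A_i^c] ≥ 1 − 1/16 = 15/16 > 0, so some outcome avoids every A_i.

27·p = 1/16 ≈ 0.062; existence CERTIFIED by the union bound.


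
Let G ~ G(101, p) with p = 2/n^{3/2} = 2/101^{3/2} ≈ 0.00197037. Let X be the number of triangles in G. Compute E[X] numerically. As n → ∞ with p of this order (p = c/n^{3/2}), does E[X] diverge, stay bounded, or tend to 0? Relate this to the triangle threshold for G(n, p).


Number of potential triangles: C(101, 3) = 166650.
Each occurs with probability p³ ≈ (0.00197037)³ ≈ 7.64968945e-09.
By linearity: E[X] = C(101, 3)·p³ ≈ 166650 · 7.64968945e-09 ≈ 0.001275.
Since α = 3/2 > 1, p = c/n^{3/2} = o(1/n) is below the triangle threshold p ~ 1/n. Asymptotically E[X] ~ (c³/6)·n^{3(1−α)} = (2³/6)·n^{-1.5} → 0, so by Markov's inequality G has no triangles w.h.p.

E[X] ≈ 0.001275; in regime p = Θ(1/n^{3/2}) E[X] tends to 0 (below the triangle threshold p ~ 1/n).


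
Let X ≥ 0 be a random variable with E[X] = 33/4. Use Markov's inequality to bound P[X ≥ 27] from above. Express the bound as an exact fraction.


μ = E[X] = 33/4, a = 27.
Markov: P[X ≥ 27] ≤ μ/a = (33/4)/27 = 11/36.
Numerically: ≈ 0.305556.
(Since a = 27 > μ = 8.250000, the bound 11/36 is < 1 and informative.)

P[X ≥ 27] ≤ 11/36 ≈ 0.305556.


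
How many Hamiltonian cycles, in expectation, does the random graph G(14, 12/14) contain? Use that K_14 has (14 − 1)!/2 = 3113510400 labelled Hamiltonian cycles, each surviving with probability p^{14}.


K_14 has (14 − 1)!/2 = 3113510400 labelled Hamiltonian cycles.
For each such Hamiltonian cycle H, let X_H = 1 if all 14 edges of H are present in G. Then P[X_H = 1] = p^{14} = (6/7)^{14} = 78364164096/678223072849.
By linearity: E[X] = Σ_H E[X_H] = 3113510400 · p^{14} = 3113510400 · 78364164096/678223072849 = 34855377128600371200/96889010407.
Numerically: E[X] ≈ 3.5975e+08.

E[X] = 3113510400 · (6/7)^{14} = 34855377128600371200/96889010407 ≈ 3.5975e+08.


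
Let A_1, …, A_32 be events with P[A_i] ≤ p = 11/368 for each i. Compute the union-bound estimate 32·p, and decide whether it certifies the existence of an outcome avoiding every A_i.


Union bound: P[∪_{i=1}^{32} A_i] ≤ Σ_i P[A_i] ≤ 32·p = 32·(11/368) = 22/23.
Numerically: 22/23 ≈ 0.9565217.
Is 22/23 < 1? YES.
Since P[∪ A_i] ≤ 22/23 < 1, the complement has P[∩ A_i^c] ≥ 1 − 22/23 = 1/23 > 0, so some outcome avoids every A_i.

32·p = 22/23 ≈ 0.9565217; existence CERTIFIED by the union bound.


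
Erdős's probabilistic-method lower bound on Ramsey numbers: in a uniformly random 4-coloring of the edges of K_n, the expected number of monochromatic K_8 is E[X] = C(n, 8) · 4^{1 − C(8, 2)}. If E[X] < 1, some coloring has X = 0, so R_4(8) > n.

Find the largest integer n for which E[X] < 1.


We need C(n, 8) · 4^{1 − 28} < 1, i.e. C(n, 8) < 4^{28 − 1} = 18014398509481984.
Check values of n near the boundary:
  n = 402: C(402, 8) = 15770615726749950; 15770615726749950 < 18014398509481984? YES
  n = 403: C(403, 8) = 16090020602228430; 16090020602228430 < 18014398509481984? YES
  n = 404: C(404, 8) = 16415071523485570; 16415071523485570 < 18014398509481984? YES
  n = 405: C(405, 8) = 16745853821188050; 16745853821188050 < 18014398509481984? YES
  n = 406: C(406, 8) = 17082453897995850; 17082453897995850 < 18014398509481984? YES
  n = 407: C(407, 8) = 17424959239309050; 17424959239309050 < 18014398509481984? YES
  n = 408: C(408, 8) = 17773458424095231; 17773458424095231 < 18014398509481984? YES
  n = 409: C(409, 8) = 18128041135797879; 18128041135797879 < 18014398509481984? NO
  n = 410: C(410, 8) = 18488798173326195; 18488798173326195 < 18014398509481984? NO
The largest n with C(n, 8) < 18014398509481984 is n = 408 (where E[X] = 17773458424095231/18014398509481984 ≈ 0.9866251). Hence R_4(8) > 408, i.e. R_4(8) ≥ 409.

Largest n = 408; hence R_4(8) > 408.


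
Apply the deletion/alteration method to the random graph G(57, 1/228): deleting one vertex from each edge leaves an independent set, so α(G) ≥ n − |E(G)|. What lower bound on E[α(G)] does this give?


E[|E(G)|] = C(57, 2)·p = 1596 · (1/228) = 7.
E[α(G)] ≥ n − E[|E(G)|] = 57 − 7 = 50.
Numerically: ≈ 50.000.
(This is only a lower bound; the true E[α(G)] may be larger.)

E[α(G)] ≥ 50 ≈ 50.000.


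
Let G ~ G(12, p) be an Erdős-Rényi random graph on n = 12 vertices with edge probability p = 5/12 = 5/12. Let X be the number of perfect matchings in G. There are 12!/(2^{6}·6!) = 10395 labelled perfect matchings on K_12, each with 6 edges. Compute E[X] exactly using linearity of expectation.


K_12 has 12!/(2^{6}·6!) = 10395 labelled perfect matchings.
For each such perfect matching H, let X_H = 1 if all 6 edges of H are present in G. Then P[X_H = 1] = p^{6} = (5/12)^{6} = 15625/2985984.
By linearity: E[X] = Σ_H E[X_H] = 10395 · p^{6} = 10395 · 15625/2985984 = 6015625/110592.
Numerically: E[X] ≈ 54.3948.

E[X] = 10395 · (5/12)^{6} = 6015625/110592 ≈ 54.3948.


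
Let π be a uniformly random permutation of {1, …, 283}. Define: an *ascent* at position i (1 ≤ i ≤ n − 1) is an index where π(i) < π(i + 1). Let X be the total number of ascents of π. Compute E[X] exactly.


Write X = Σ X_I over i = 1, …, 282, with X_I the indicator of one ascent.
There are 282 indicators.
For each fixed i, the pair (π(i), π(i+1)) is a uniformly random ordered pair of distinct values from {1, …, 283}; by symmetry P[π(i) < π(i+1)] = 1/2.
By linearity: E[X] = 282 · (1/2) = (283 − 1) · (1/2) = 141 ≈ 141.0000.

E[X] = 141 = 141.0000.


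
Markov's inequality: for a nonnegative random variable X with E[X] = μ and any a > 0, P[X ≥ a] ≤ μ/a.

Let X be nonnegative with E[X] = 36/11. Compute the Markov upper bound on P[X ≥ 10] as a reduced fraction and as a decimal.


μ = E[X] = 36/11, a = 10.
Markov: P[X ≥ 10] ≤ μ/a = (36/11)/10 = 18/55.
Numerically: ≈ 0.327273.
(Since a = 10 > μ = 3.272727, the bound 18/55 is < 1 and informative.)

P[X ≥ 10] ≤ 18/55 ≈ 0.327273.


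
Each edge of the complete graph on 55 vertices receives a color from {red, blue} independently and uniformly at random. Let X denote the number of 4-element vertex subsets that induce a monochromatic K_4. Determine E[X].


Let X = Σ_S X_S over the C(55, 4) = 341055 subsets S of size 4, where X_S = 1 if the K_4 on S is monochromatic.
For a fixed S, the K_4 on S has C(4, 2) = 6 edges. P[all 6 edges red] = (1/2)^6, and likewise for blue, so P[monochromatic] = 2·(1/2)^6 = 2^{1 − 6} = 1/32.
Summing: E[X] = C(55, 4) · 2^{1 − 6} = 341055 · 1/32 = 341055/32.
Numerically: E[X] ≈ 10657.968750.

E[X] = C(55,4)·2^(1−C(4,2)) = 341055/32 ≈ 10657.968750.


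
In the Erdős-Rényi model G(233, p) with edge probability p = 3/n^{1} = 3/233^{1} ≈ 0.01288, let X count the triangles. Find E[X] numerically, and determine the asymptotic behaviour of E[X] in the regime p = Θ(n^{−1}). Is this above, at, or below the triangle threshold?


Number of potential triangles: C(233, 3) = 2081156.
Each occurs with probability p³ ≈ (0.01288)³ ≈ 2.134499e-06.
By linearity: E[X] = C(233, 3)·p³ ≈ 2081156 · 2.134499e-06 ≈ 4.4422.
Here α = 1, so p = 3/n is exactly at the triangle threshold p ~ 1/n. Asymptotically E[X] → c³/6 = 3³/6 = 9/2 ≈ 4.5000, a bounded constant. In this regime the triangle count is asymptotically Poisson(c³/6).

E[X] ≈ 4.4422; in regime p = Θ(1/n^{1}) E[X] stays bounded (at the triangle threshold p ~ 1/n).


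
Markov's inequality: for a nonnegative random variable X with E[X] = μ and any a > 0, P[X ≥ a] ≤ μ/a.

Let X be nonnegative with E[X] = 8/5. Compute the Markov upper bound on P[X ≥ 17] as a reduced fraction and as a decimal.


μ = E[X] = 8/5, a = 17.
Markov: P[X ≥ 17] ≤ μ/a = (8/5)/17 = 8/85.
Numerically: ≈ 0.094.
(Since a = 17 > μ = 1.600, the bound 8/85 is < 1 and informative.)

P[X ≥ 17] ≤ 8/85 ≈ 0.094.


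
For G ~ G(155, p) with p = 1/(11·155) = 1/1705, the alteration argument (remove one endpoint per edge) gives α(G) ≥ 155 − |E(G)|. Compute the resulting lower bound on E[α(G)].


E[|E(G)|] = C(155, 2)·p = 11935 · (1/1705) = 7.
E[α(G)] ≥ n − E[|E(G)|] = 155 − 7 = 148.
Numerically: ≈ 148.000.
(This is only a lower bound; the true E[α(G)] may be larger.)

E[α(G)] ≥ 148 ≈ 148.000.


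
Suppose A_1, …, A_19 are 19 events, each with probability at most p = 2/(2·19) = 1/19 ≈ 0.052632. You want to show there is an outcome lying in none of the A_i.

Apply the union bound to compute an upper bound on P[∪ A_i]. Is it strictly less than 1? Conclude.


Union bound: P[∪_{i=1}^{19} A_i] ≤ Σ_i P[A_i] ≤ 19·p = 19·(1/19) = 1.
Numerically: 1 ≈ 1.000000.
Is 1 < 1? NO.
Since the bound 1 is ≥ 1, the union bound is uninformative here; it does NOT by itself certify existence.

19·p = 1 ≈ 1.000000; existence NOT certified by the union bound.


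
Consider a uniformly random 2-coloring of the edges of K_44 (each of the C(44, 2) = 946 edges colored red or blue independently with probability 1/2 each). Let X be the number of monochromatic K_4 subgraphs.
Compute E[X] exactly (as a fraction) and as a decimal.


Let X = Σ_S X_S over the C(44, 4) = 135751 subsets S of size 4, where X_S = 1 if the K_4 on S is monochromatic.
For a fixed S, the K_4 on S has C(4, 2) = 6 edges. P[all 6 edges red] = (1/2)^6, and likewise for blue, so P[monochromatic] = 2·(1/2)^6 = 2^{1 − 6} = 1/32.
By linearity of expectation: E[X] = C(44, 4) · 2^{1 − 6} = 135751 · 1/32 = 135751/32.
Numerically: E[X] ≈ 4242.218750.

E[X] = C(44,4)·2^(1−C(4,2)) = 135751/32 ≈ 4242.218750.


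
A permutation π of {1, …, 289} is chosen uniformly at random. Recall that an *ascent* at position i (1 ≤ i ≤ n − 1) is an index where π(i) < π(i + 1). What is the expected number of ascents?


Write X = Σ X_I over i = 1, …, 288, with X_I the indicator of one ascent.
There are 288 indicators.
For each fixed i, the pair (π(i), π(i+1)) is a uniformly random ordered pair of distinct values from {1, …, 289}; by symmetry P[π(i) < π(i+1)] = 1/2.
By linearity: E[X] = 288 · (1/2) = (289 − 1) · (1/2) = 144 ≈ 144.000.

E[X] = 144 = 144.000.


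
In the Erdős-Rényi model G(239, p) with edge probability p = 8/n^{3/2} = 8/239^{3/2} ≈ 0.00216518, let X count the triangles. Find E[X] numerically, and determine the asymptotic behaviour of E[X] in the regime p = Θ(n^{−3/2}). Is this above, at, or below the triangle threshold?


Number of potential triangles: C(239, 3) = 2246839.
Each occurs with probability p³ ≈ (0.00216518)³ ≈ 1.01503123e-08.
By linearity: E[X] = C(239, 3)·p³ ≈ 2246839 · 1.01503123e-08 ≈ 0.022806.
Since α = 3/2 > 1, p = c/n^{3/2} = o(1/n) is below the triangle threshold p ~ 1/n. Asymptotically E[X] ~ (c³/6)·n^{3(1−α)} = (8³/6)·n^{-1.5} → 0, so by Markov's inequality G has no triangles w.h.p.

E[X] ≈ 0.022806; in regime p = Θ(1/n^{3/2}) E[X] tends to 0 (below the triangle threshold p ~ 1/n).


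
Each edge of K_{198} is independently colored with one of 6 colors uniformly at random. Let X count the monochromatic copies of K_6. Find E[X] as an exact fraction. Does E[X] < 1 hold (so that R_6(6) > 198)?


E[X] = C(198, 6) · 6^{1 − 15} = 77526225777 · 6^{−14} = 77526225777/78364164096.
As a reduced fraction: E[X] = 25842075259/26121388032 ≈ 0.98931.
Is E[X] < 1? YES.
Since E[X] < 1, there exists a 6-coloring of K_{198} with no monochromatic K_6; hence R_6(6) > 198.

E[X] = 25842075259/26121388032 ≈ 0.98931; E[X] < 1, so R_6(6) > 198.


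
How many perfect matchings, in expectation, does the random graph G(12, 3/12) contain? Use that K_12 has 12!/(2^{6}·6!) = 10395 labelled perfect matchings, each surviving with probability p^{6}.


K_12 has 12!/(2^{6}·6!) = 10395 labelled perfect matchings.
For each such perfect matching H, let X_H = 1 if all 6 edges of H are present in G. Then P[X_H = 1] = p^{6} = (1/4)^{6} = 1/4096.
Summing the indicators: E[X] = Σ_H E[X_H] = 10395 · p^{6} = 10395 · 1/4096 = 10395/4096.
Numerically: E[X] ≈ 2.538.

E[X] = 10395 · (1/4)^{6} = 10395/4096 ≈ 2.538.


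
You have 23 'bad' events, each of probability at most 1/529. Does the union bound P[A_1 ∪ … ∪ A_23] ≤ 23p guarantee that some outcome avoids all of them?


Union bound: P[∪_{i=1}^{23} A_i] ≤ Σ_i P[A_i] ≤ 23·p = 23·(1/529) = 1/23.
Numerically: 1/23 ≈ 0.0434783.
Is 1/23 < 1? YES.
Since P[∪ A_i] ≤ 1/23 < 1, the complement has P[∩ A_i^c] ≥ 1 − 1/23 = 22/23 > 0, so some outcome avoids every A_i.

23·p = 1/23 ≈ 0.0434783; existence CERTIFIED by the union bound.


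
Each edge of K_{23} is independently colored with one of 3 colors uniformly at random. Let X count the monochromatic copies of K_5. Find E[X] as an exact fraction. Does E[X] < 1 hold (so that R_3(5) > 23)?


E[X] = C(23, 5) · 3^{1 − 10} = 33649 · 3^{−9} = 33649/19683.
As a reduced fraction: E[X] = 33649/19683 ≈ 1.710.
Is E[X] < 1? NO.
Since E[X] ≥ 1, the first-moment bound is inconclusive at n = 23; it does NOT by itself certify R_3(5) > 23.

E[X] = 33649/19683 ≈ 1.710; E[X] ≥ 1; first-moment method inconclusive here.


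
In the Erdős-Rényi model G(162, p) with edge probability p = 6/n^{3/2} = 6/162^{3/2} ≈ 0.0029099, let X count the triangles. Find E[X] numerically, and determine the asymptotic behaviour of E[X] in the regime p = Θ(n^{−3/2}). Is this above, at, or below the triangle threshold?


Number of potential triangles: C(162, 3) = 695520.
Each occurs with probability p³ ≈ (0.0029099)³ ≈ 2.4639744e-08.
By linearity: E[X] = C(162, 3)·p³ ≈ 695520 · 2.4639744e-08 ≈ 0.01714.
Since α = 3/2 > 1, p = c/n^{3/2} = o(1/n) is below the triangle threshold p ~ 1/n. Asymptotically E[X] ~ (c³/6)·n^{3(1−α)} = (6³/6)·n^{-1.5} → 0, so by Markov's inequality G has no triangles w.h.p.

E[X] ≈ 0.01714; in regime p = Θ(1/n^{3/2}) E[X] tends to 0 (below the triangle threshold p ~ 1/n).


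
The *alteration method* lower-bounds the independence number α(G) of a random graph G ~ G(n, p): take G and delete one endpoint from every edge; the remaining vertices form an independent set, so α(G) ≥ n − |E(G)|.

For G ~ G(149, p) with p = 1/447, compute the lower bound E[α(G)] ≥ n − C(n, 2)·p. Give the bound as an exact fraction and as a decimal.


E[|E(G)|] = C(149, 2)·p = 11026 · (1/447) = 74/3.
E[α(G)] ≥ n − E[|E(G)|] = 149 − 74/3 = 373/3.
Numerically: ≈ 124.333333.
(This is only a lower bound; the true E[α(G)] may be larger.)

E[α(G)] ≥ 373/3 ≈ 124.333333.


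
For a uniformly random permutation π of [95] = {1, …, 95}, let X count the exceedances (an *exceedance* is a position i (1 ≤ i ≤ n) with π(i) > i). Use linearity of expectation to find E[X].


Write X = Σ_{i=1}^{95} X_i, where X_i = 1_{π(i) > i}.
For each fixed i, π(i) is uniform over {1, …, 95} (marginal of a uniform permutation), so P[π(i) > i] = (n − i)/n. Summing: Σ_{i=1}^{95} (n − i)/n = (0 + 1 + … + 94)/95 = 95(95 − 1)/(2·95) = (95 − 1)/2.
Hence E[X] = Σ_{i=1}^{95} (95 − i)/95 = 47 ≈ 47.000.

E[X] = 47 = 47.000.


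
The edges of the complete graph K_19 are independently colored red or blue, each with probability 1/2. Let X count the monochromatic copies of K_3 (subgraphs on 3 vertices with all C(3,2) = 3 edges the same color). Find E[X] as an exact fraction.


Let X = Σ_S X_S over the C(19, 3) = 969 subsets S of size 3, where X_S = 1 if the K_3 on S is monochromatic.
For a fixed S, the K_3 on S has C(3, 2) = 3 edges. P[all 3 edges red] = (1/2)^3, and likewise for blue, so P[monochromatic] = 2·(1/2)^3 = 2^{1 − 3} = 1/4.
Summing: E[X] = C(19, 3) · 2^{1 − 3} = 969 · 1/4 = 969/4.
Numerically: E[X] ≈ 242.250.

E[X] = C(19,3)·2^(1−C(3,2)) = 969/4 ≈ 242.250.


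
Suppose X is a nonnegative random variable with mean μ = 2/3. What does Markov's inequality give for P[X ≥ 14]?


μ = E[X] = 2/3, a = 14.
Markov: P[X ≥ 14] ≤ μ/a = (2/3)/14 = 1/21.
Numerically: ≈ 0.04762.
(Since a = 14 > μ = 0.66667, the bound 1/21 is < 1 and informative.)

P[X ≥ 14] ≤ 1/21 ≈ 0.04762.


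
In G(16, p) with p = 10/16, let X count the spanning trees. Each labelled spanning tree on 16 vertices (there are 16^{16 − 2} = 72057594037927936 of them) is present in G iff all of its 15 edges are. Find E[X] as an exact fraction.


K_16 has 16^{16 − 2} = 72057594037927936 labelled spanning trees.
For each such spanning tree H, let X_H = 1 if all 15 edges of H are present in G. Then P[X_H = 1] = p^{15} = (5/8)^{15} = 30517578125/35184372088832.
By linearity: E[X] = Σ_H E[X_H] = 72057594037927936 · p^{15} = 72057594037927936 · 30517578125/35184372088832 = 62500000000000.
Numerically: E[X] ≈ 6.25e+13.

E[X] = 72057594037927936 · (5/8)^{15} = 62500000000000 ≈ 6.25e+13.


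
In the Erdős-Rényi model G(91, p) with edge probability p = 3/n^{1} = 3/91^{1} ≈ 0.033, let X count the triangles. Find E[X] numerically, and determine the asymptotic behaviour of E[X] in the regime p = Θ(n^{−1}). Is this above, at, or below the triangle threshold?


Number of potential triangles: C(91, 3) = 121485.
Each occurs with probability p³ ≈ (0.033)³ ≈ 3.58294e-05.
By linearity: E[X] = C(91, 3)·p³ ≈ 121485 · 3.58294e-05 ≈ 4.353.
Here α = 1, so p = 3/n is exactly at the triangle threshold p ~ 1/n. Asymptotically E[X] → c³/6 = 3³/6 = 9/2 ≈ 4.500, a bounded constant. In this regime the triangle count is asymptotically Poisson(c³/6).

E[X] ≈ 4.353; in regime p = Θ(1/n^{1}) E[X] stays bounded (at the triangle threshold p ~ 1/n).


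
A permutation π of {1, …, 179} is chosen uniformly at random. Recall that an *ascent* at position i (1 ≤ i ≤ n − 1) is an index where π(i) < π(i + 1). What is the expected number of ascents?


Write X = Σ X_I over i = 1, …, 178, with X_I the indicator of one ascent.
There are 178 indicators.
For each fixed i, the pair (π(i), π(i+1)) is a uniformly random ordered pair of distinct values from {1, …, 179}; by symmetry P[π(i) < π(i+1)] = 1/2.
By linearity: E[X] = 178 · (1/2) = (179 − 1) · (1/2) = 89 ≈ 89.000000.

E[X] = 89 = 89.000000.


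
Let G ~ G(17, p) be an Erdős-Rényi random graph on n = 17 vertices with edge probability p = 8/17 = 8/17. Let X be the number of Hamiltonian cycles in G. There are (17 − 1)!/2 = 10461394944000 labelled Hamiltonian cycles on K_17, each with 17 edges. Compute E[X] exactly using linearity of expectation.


K_17 has (17 − 1)!/2 = 10461394944000 labelled Hamiltonian cycles.
For each such Hamiltonian cycle H, let X_H = 1 if all 17 edges of H are present in G. Then P[X_H = 1] = p^{17} = (8/17)^{17} = 2251799813685248/827240261886336764177.
By linearity: E[X] = Σ_H E[X_H] = 10461394944000 · p^{17} = 10461394944000 · 2251799813685248/827240261886336764177 = 23556967185786995434586112000/827240261886336764177.
Numerically: E[X] ≈ 2.85e+07.

E[X] = 10461394944000 · (8/17)^{17} = 23556967185786995434586112000/827240261886336764177 ≈ 2.85e+07.


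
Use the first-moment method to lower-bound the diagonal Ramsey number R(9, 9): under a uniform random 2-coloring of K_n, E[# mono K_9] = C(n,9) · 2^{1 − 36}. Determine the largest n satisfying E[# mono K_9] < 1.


We need C(n, 9) · 2^{1 − 36} < 1, i.e. C(n, 9) < 2^{36 − 1} = 34359738368.
Check values of n near the boundary:
  n = 62: C(62, 9) = 20286591270; 20286591270 < 34359738368? YES
  n = 63: C(63, 9) = 23667689815; 23667689815 < 34359738368? YES
  n = 64: C(64, 9) = 27540584512; 27540584512 < 34359738368? YES
  n = 65: C(65, 9) = 31966749880; 31966749880 < 34359738368? YES
  n = 66: C(66, 9) = 37014131440; 37014131440 < 34359738368? NO
  n = 67: C(67, 9) = 42757703560; 42757703560 < 34359738368? NO
  n = 68: C(68, 9) = 49280065120; 49280065120 < 34359738368? NO
The largest n with C(n, 9) < 34359738368 is n = 65 (where E[X] = 3995843735/4294967296 ≈ 0.930355). Hence R(9, 9) > 65, i.e. R(9, 9) ≥ 66.

Largest n = 65; hence R(9, 9) > 65.


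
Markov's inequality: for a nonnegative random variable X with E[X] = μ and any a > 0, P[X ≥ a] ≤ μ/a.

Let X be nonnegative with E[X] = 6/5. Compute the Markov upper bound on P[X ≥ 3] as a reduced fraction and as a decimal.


μ = E[X] = 6/5, a = 3.
Markov: P[X ≥ 3] ≤ μ/a = (6/5)/3 = 2/5.
Numerically: ≈ 0.4000.
(Since a = 3 > μ = 1.2000, the bound 2/5 is < 1 and informative.)

P[X ≥ 3] ≤ 2/5 ≈ 0.4000.


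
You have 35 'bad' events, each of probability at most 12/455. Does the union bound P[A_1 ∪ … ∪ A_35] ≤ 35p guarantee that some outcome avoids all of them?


Union bound: P[∪_{i=1}^{35} A_i] ≤ Σ_i P[A_i] ≤ 35·p = 35·(12/455) = 12/13.
Numerically: 12/13 ≈ 0.9230769.
Is 12/13 < 1? YES.
Since P[∪ A_i] ≤ 12/13 < 1, the complement has P[∩ A_i^c] ≥ 1 − 12/13 = 1/13 > 0, so some outcome avoids every A_i.

35·p = 12/13 ≈ 0.9230769; existence CERTIFIED by the union bound.


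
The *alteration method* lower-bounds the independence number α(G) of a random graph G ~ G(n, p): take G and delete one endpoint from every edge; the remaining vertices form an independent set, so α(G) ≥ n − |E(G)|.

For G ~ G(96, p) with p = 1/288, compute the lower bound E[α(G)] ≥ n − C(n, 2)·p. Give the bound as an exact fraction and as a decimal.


E[|E(G)|] = C(96, 2)·p = 4560 · (1/288) = 95/6.
E[α(G)] ≥ n − E[|E(G)|] = 96 − 95/6 = 481/6.
Numerically: ≈ 80.16667.
(This is only a lower bound; the true E[α(G)] may be larger.)

E[α(G)] ≥ 481/6 ≈ 80.16667.


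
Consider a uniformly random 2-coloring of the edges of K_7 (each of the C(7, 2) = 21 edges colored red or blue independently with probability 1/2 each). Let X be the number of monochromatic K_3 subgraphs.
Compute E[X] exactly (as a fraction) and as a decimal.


Let X = Σ_S X_S over the C(7, 3) = 35 subsets S of size 3, where X_S = 1 if the K_3 on S is monochromatic.
For a fixed S, the K_3 on S has C(3, 2) = 3 edges. P[all 3 edges red] = (1/2)^3, and likewise for blue, so P[monochromatic] = 2·(1/2)^3 = 2^{1 − 3} = 1/4.
Summing: E[X] = C(7, 3) · 2^{1 − 3} = 35 · 1/4 = 35/4.
Numerically: E[X] ≈ 8.75000.

E[X] = C(7,3)·2^(1−C(3,2)) = 35/4 ≈ 8.75000.


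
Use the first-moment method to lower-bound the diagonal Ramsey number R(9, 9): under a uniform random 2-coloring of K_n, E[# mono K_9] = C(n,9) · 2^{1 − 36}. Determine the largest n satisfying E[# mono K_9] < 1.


We need C(n, 9) · 2^{1 − 36} < 1, i.e. C(n, 9) < 2^{36 − 1} = 34359738368.
Check values of n near the boundary:
  n = 62: C(62, 9) = 20286591270; 20286591270 < 34359738368? YES
  n = 63: C(63, 9) = 23667689815; 23667689815 < 34359738368? YES
  n = 64: C(64, 9) = 27540584512; 27540584512 < 34359738368? YES
  n = 65: C(65, 9) = 31966749880; 31966749880 < 34359738368? YES
  n = 66: C(66, 9) = 37014131440; 37014131440 < 34359738368? NO
  n = 67: C(67, 9) = 42757703560; 42757703560 < 34359738368? NO
  n = 68: C(68, 9) = 49280065120; 49280065120 < 34359738368? NO
The largest n with C(n, 9) < 34359738368 is n = 65 (where E[X] = 3995843735/4294967296 ≈ 0.9303549). Hence R(9, 9) > 65, i.e. R(9, 9) ≥ 66.

Largest n = 65; hence R(9, 9) > 65.


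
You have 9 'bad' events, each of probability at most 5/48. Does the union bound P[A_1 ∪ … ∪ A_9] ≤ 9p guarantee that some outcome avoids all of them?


Union bound: P[∪_{i=1}^{9} A_i] ≤ Σ_i P[A_i] ≤ 9·p = 9·(5/48) = 15/16.
Numerically: 15/16 ≈ 0.9375000.
Is 15/16 < 1? YES.
Since P[∪ A_i] ≤ 15/16 < 1, the complement has P[∩ A_i^c] ≥ 1 − 15/16 = 1/16 > 0, so some outcome avoids every A_i.

9·p = 15/16 ≈ 0.9375000; existence CERTIFIED by the union bound.


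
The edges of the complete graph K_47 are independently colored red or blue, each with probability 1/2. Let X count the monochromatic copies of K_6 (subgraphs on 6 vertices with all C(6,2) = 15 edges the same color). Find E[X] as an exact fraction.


Let X = Σ_S X_S over the C(47, 6) = 10737573 subsets S of size 6, where X_S = 1 if the K_6 on S is monochromatic.
For a fixed S, the K_6 on S has C(6, 2) = 15 edges. P[all 15 edges red] = (1/2)^15, and likewise for blue, so P[monochromatic] = 2·(1/2)^15 = 2^{1 − 15} = 1/16384.
Summing: E[X] = C(47, 6) · 2^{1 − 15} = 10737573 · 1/16384 = 10737573/16384.
Numerically: E[X] ≈ 655.369.

E[X] = C(47,6)·2^(1−C(6,2)) = 10737573/16384 ≈ 655.369.


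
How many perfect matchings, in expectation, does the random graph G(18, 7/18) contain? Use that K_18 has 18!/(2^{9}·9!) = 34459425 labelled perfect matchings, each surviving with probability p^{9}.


K_18 has 18!/(2^{9}·9!) = 34459425 labelled perfect matchings.
For each such perfect matching H, let X_H = 1 if all 9 edges of H are present in G. Then P[X_H = 1] = p^{9} = (7/18)^{9} = 40353607/198359290368.
By linearity: E[X] = Σ_H E[X_H] = 34459425 · p^{9} = 34459425 · 40353607/198359290368 = 17167433257975/2448880128.
Numerically: E[X] ≈ 7010.3.

E[X] = 34459425 · (7/18)^{9} = 17167433257975/2448880128 ≈ 7010.3.


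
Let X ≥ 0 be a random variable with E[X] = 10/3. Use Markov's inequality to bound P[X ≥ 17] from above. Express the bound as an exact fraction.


μ = E[X] = 10/3, a = 17.
Markov: P[X ≥ 17] ≤ μ/a = (10/3)/17 = 10/51.
Numerically: ≈ 0.19608.
(Since a = 17 > μ = 3.33333, the bound 10/51 is < 1 and informative.)

P[X ≥ 17] ≤ 10/51 ≈ 0.19608.


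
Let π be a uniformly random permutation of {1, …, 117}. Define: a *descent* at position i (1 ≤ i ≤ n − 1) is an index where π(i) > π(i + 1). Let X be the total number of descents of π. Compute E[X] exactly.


Write X = Σ X_I over i = 1, …, 116, with X_I the indicator of one descent.
There are 116 indicators.
For each fixed i, the pair (π(i), π(i+1)) is a uniformly random ordered pair of distinct values from {1, …, 117}; by symmetry P[π(i) > π(i+1)] = 1/2.
By linearity: E[X] = 116 · (1/2) = (117 − 1) · (1/2) = 58 ≈ 58.0000.

E[X] = 58 = 58.0000.


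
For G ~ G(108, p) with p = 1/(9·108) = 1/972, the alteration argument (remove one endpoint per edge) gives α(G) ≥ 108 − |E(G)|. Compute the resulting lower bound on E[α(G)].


E[|E(G)|] = C(108, 2)·p = 5778 · (1/972) = 107/18.
E[α(G)] ≥ n − E[|E(G)|] = 108 − 107/18 = 1837/18.
Numerically: ≈ 102.0556.
(This is only a lower bound; the true E[α(G)] may be larger.)

E[α(G)] ≥ 1837/18 ≈ 102.0556.


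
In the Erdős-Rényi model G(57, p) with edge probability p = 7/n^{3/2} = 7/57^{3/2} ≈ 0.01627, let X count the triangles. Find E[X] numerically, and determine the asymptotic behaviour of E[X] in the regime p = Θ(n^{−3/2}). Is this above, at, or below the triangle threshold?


Number of potential triangles: C(57, 3) = 29260.
Each occurs with probability p³ ≈ (0.01627)³ ≈ 4.303851e-06.
By linearity: E[X] = C(57, 3)·p³ ≈ 29260 · 4.303851e-06 ≈ 0.1259.
Since α = 3/2 > 1, p = c/n^{3/2} = o(1/n) is below the triangle threshold p ~ 1/n. Asymptotically E[X] ~ (c³/6)·n^{3(1−α)} = (7³/6)·n^{-1.5} → 0, so by Markov's inequality G has no triangles w.h.p.

E[X] ≈ 0.1259; in regime p = Θ(1/n^{3/2}) E[X] tends to 0 (below the triangle threshold p ~ 1/n).


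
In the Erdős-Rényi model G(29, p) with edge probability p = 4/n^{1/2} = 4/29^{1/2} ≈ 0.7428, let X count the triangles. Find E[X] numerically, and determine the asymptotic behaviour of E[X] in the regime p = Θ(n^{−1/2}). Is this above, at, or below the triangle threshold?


Number of potential triangles: C(29, 3) = 3654.
Each occurs with probability p³ ≈ (0.7428)³ ≈ 4.098104e-01.
By linearity: E[X] = C(29, 3)·p³ ≈ 3654 · 4.098104e-01 ≈ 1497.4472.
Since α = 1/2 < 1, p = c/n^{1/2} ≫ 1/n is above the triangle threshold p ~ 1/n. Asymptotically E[X] ~ (c³/6)·n^{3(1−α)} = (4³/6)·n^{1.5} → ∞; triangles are abundant w.h.p.

E[X] ≈ 1497.4472; in regime p = Θ(1/n^{1/2}) E[X] diverges (above the triangle threshold p ~ 1/n).


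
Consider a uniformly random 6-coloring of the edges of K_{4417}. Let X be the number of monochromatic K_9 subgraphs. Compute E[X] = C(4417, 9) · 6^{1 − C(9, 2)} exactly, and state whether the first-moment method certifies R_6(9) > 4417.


E[X] = C(4417, 9) · 6^{1 − 36} = 1749208766098544225331185560 · 6^{−35} = 1749208766098544225331185560/1719070799748422591028658176.
As a reduced fraction: E[X] = 218651095762318028166398195/214883849968552823878582272 ≈ 1.01753.
Is E[X] < 1? NO.
Since E[X] ≥ 1, the first-moment bound is inconclusive at n = 4417; it does NOT by itself certify R_6(9) > 4417.

E[X] = 218651095762318028166398195/214883849968552823878582272 ≈ 1.01753; E[X] ≥ 1; first-moment method inconclusive here.


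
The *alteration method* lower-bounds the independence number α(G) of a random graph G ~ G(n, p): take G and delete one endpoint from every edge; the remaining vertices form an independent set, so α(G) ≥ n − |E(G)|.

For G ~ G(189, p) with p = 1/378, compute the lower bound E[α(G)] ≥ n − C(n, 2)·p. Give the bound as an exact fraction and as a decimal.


E[|E(G)|] = C(189, 2)·p = 17766 · (1/378) = 47.
E[α(G)] ≥ n − E[|E(G)|] = 189 − 47 = 142.
Numerically: ≈ 142.000.
(This is only a lower bound; the true E[α(G)] may be larger.)

E[α(G)] ≥ 142 ≈ 142.000.


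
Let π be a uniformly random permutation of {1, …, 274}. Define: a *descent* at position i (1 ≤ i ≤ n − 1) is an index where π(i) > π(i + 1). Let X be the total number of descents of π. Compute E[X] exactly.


Write X = Σ X_I over i = 1, …, 273, with X_I the indicator of one descent.
There are 273 indicators.
For each fixed i, the pair (π(i), π(i+1)) is a uniformly random ordered pair of distinct values from {1, …, 274}; by symmetry P[π(i) > π(i+1)] = 1/2.
By linearity: E[X] = 273 · (1/2) = (274 − 1) · (1/2) = 273/2 ≈ 136.500000.

E[X] = 273/2 = 136.500000.


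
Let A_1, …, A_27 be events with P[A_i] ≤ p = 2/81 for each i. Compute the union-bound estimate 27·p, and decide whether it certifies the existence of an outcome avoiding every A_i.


Union bound: P[∪_{i=1}^{27} A_i] ≤ Σ_i P[A_i] ≤ 27·p = 27·(2/81) = 2/3.
Numerically: 2/3 ≈ 0.667.
Is 2/3 < 1? YES.
Since P[∪ A_i] ≤ 2/3 < 1, the complement has P[∩ A_i^c] ≥ 1 − 2/3 = 1/3 > 0, so some outcome avoids every A_i.

27·p = 2/3 ≈ 0.667; existence CERTIFIED by the union bound.


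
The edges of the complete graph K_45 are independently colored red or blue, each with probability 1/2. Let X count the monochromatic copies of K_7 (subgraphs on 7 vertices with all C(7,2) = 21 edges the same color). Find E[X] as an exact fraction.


Let X = Σ_S X_S over the C(45, 7) = 45379620 subsets S of size 7, where X_S = 1 if the K_7 on S is monochromatic.
For a fixed S, the K_7 on S has C(7, 2) = 21 edges. P[all 21 edges red] = (1/2)^21, and likewise for blue, so P[monochromatic] = 2·(1/2)^21 = 2^{1 − 21} = 1/1048576.
Summing: E[X] = C(45, 7) · 2^{1 − 21} = 45379620 · 1/1048576 = 11344905/262144.
Numerically: E[X] ≈ 43.277.

E[X] = C(45,7)·2^(1−C(7,2)) = 11344905/262144 ≈ 43.277.


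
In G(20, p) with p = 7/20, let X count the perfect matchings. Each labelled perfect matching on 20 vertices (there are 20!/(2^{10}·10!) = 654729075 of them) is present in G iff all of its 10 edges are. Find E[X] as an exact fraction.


K_20 has 20!/(2^{10}·10!) = 654729075 labelled perfect matchings.
For each such perfect matching H, let X_H = 1 if all 10 edges of H are present in G. Then P[X_H = 1] = p^{10} = (7/20)^{10} = 282475249/10240000000000.
By linearity: E[X] = Σ_H E[X_H] = 654729075 · p^{10} = 654729075 · 282475249/10240000000000 = 7397790339526587/409600000000.
Numerically: E[X] ≈ 18061.

E[X] = 654729075 · (7/20)^{10} = 7397790339526587/409600000000 ≈ 18061.


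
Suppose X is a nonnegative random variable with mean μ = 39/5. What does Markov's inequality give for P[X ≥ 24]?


μ = E[X] = 39/5, a = 24.
Markov: P[X ≥ 24] ≤ μ/a = (39/5)/24 = 13/40.
Numerically: ≈ 0.3250.
(Since a = 24 > μ = 7.8000, the bound 13/40 is < 1 and informative.)

P[X ≥ 24] ≤ 13/40 ≈ 0.3250.


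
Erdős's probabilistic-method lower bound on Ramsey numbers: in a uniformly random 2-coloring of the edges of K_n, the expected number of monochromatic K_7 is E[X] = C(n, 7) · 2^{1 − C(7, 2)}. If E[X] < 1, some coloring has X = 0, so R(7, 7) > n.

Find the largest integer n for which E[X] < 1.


We need C(n, 7) · 2^{1 − 21} < 1, i.e. C(n, 7) < 2^{21 − 1} = 1048576.
Check values of n near the boundary:
  n = 21: C(21, 7) = 116280; 116280 < 1048576? YES
  n = 22: C(22, 7) = 170544; 170544 < 1048576? YES
  n = 23: C(23, 7) = 245157; 245157 < 1048576? YES
  n = 24: C(24, 7) = 346104; 346104 < 1048576? YES
  n = 25: C(25, 7) = 480700; 480700 < 1048576? YES
  n = 26: C(26, 7) = 657800; 657800 < 1048576? YES
  n = 27: C(27, 7) = 888030; 888030 < 1048576? YES
  n = 28: C(28, 7) = 1184040; 1184040 < 1048576? NO
  n = 29: C(29, 7) = 1560780; 1560780 < 1048576? NO
  n = 30: C(30, 7) = 2035800; 2035800 < 1048576? NO
The largest n with C(n, 7) < 1048576 is n = 27 (where E[X] = 444015/524288 ≈ 0.846891). Hence R(7, 7) > 27, i.e. R(7, 7) ≥ 28.

Largest n = 27; hence R(7, 7) > 27.


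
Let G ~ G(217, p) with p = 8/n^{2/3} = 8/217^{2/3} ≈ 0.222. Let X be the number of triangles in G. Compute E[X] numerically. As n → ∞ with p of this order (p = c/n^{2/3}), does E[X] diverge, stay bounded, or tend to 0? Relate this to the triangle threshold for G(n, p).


Number of potential triangles: C(217, 3) = 1679580.
Each occurs with probability p³ ≈ (0.222)³ ≈ 1.08730e-02.
By linearity: E[X] = C(217, 3)·p³ ≈ 1679580 · 1.08730e-02 ≈ 18262.120.
Since α = 2/3 < 1, p = c/n^{2/3} ≫ 1/n is above the triangle threshold p ~ 1/n. Asymptotically E[X] ~ (c³/6)·n^{3(1−α)} = (8³/6)·n^{1} → ∞; triangles are abundant w.h.p.

E[X] ≈ 18262.120; in regime p = Θ(1/n^{2/3}) E[X] diverges (above the triangle threshold p ~ 1/n).
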